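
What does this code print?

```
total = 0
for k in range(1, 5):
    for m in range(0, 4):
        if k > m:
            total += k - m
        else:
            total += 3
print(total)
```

38

k=1,m=0: 1>0, total = 0+1 = 1
k=1,m=1: not 1>1, total = 1+3 = 4
k=1,m=2: not 1>2, total = 4+3 = 7
k=1,m=3: not 1>3, total = 7+3 = 10
k=2,m=0: 2>0, total = 10+2 = 12
k=2,m=1: 2>1, total = 12+1 = 13
k=2,m=2: not 2>2, total = 13+3 = 16
k=2,m=3: not 2>3, total = 16+3 = 19
k=3,m=0: 3>0, total = 19+3 = 22
k=3,m=1: 3>1, total = 22+2 = 24
k=3,m=2: 3>2, total = 24+1 = 25
k=3,m=3: not 3>3, total = 25+3 = 28
k=4,m=0: 4>0, total = 28+4 = 32
k=4,m=1: 4>1, total = 32+3 = 35
k=4,m=2: 4>2, total = 35+2 = 37
k=4,m=3: 4>3, total = 37+1 = 38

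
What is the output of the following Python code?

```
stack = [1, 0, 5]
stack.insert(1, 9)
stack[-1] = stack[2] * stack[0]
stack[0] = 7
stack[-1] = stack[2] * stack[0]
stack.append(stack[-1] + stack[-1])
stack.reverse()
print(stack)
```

[0, 0, 0, 9, 7]

insert 9 at 1 → [1, 9, 0, 5]
stack[-1] = stack[2]*stack[0] = 0*1 = 0 → [1, 9, 0, 0]
stack[0] = 7 → [7, 9, 0, 0]
stack[-1] = stack[2]*stack[0] = 0*7 = 0 → [7, 9, 0, 0]
append stack[-1]+stack[-1] = 0+0 = 0 → [7, 9, 0, 0, 0]
reverse → [0, 0, 0, 9, 7]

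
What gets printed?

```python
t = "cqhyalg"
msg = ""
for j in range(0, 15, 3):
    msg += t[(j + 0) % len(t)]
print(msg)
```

j=0: add t[0]='c' → 'c'
j=3: add t[3]='y' → 'cy'
j=6: add t[6]='g' → 'cyg'
j=9: add t[2]='h' → 'cygh'
j=12: add t[5]='l' → 'cyghl'

cyghl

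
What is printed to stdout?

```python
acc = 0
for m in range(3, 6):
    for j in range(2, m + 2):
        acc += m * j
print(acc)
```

m=3,j=2: acc = 0+6 = 6
m=3,j=3: acc = 6+9 = 15
m=3,j=4: acc = 15+12 = 27
m=4,j=2: acc = 27+8 = 35
m=4,j=3: acc = 35+12 = 47
m=4,j=4: acc = 47+16 = 63
m=4,j=5: acc = 63+20 = 83
m=5,j=2: acc = 83+10 = 93
m=5,j=3: acc = 93+15 = 108
m=5,j=4: acc = 108+20 = 128
m=5,j=5: acc = 128+25 = 153
m=5,j=6: acc = 153+30 = 183

183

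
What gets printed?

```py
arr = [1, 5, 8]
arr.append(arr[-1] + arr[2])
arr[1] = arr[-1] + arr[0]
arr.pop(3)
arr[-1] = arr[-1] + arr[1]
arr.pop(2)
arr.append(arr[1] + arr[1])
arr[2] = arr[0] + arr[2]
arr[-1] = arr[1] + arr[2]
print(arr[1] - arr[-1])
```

-35

append arr[-1]+arr[2] = 8+8 = 16 → [1, 5, 8, 16]
arr[1] = arr[-1]+arr[0] = 16+1 = 17 → [1, 17, 8, 16]
pop(3) removes 16 → [1, 17, 8]
arr[-1] = arr[-1]+arr[1] = 8+17 = 25 → [1, 17, 25]
pop(2) removes 25 → [1, 17]
append arr[1]+arr[1] = 17+17 = 34 → [1, 17, 34]
arr[2] = arr[0]+arr[2] = 1+34 = 35 → [1, 17, 35]
arr[-1] = arr[1]+arr[2] = 17+35 = 52 → [1, 17, 52]
arr[1]-arr[-1] = 17-52 = -35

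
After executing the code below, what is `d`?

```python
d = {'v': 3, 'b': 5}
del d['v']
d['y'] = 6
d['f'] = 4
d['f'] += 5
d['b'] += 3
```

{'b': 8, 'y': 6, 'f': 9}

del 'v' → {'b': 5}
d['y'] = 6 → {'b': 5, 'y': 6}
d['f'] = 4 → {'b': 5, 'y': 6, 'f': 4}
d['f'] = 4+5 = 9 → {'b': 5, 'y': 6, 'f': 9}
d['b'] = 5+3 = 8 → {'b': 8, 'y': 6, 'f': 9}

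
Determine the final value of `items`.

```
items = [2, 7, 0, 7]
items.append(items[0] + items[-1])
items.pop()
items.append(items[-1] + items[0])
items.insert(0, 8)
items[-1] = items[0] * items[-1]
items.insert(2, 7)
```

[8, 2, 7, 7, 0, 7, 72]

append items[0]+items[-1] = 2+7 = 9 → [2, 7, 0, 7, 9]
pop() removes 9 → [2, 7, 0, 7]
append items[-1]+items[0] = 7+2 = 9 → [2, 7, 0, 7, 9]
insert 8 at 0 → [8, 2, 7, 0, 7, 9]
items[-1] = items[0]*items[-1] = 8*9 = 72 → [8, 2, 7, 0, 7, 72]
insert 7 at 2 → [8, 2, 7, 7, 0, 7, 72]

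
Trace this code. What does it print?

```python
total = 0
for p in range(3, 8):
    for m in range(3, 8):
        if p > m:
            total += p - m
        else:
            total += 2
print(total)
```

50

p=3,m=3: not 3>3, total = 0+2 = 2
p=3,m=4: not 3>4, total = 2+2 = 4
p=3,m=5: not 3>5, total = 4+2 = 6
p=3,m=6: not 3>6, total = 6+2 = 8
p=3,m=7: not 3>7, total = 8+2 = 10
p=4,m=3: 4>3, total = 10+1 = 11
p=4,m=4: not 4>4, total = 11+2 = 13
p=4,m=5: not 4>5, total = 13+2 = 15
p=4,m=6: not 4>6, total = 15+2 = 17
p=4,m=7: not 4>7, total = 17+2 = 19
p=5,m=3: 5>3, total = 19+2 = 21
p=5,m=4: 5>4, total = 21+1 = 22
p=5,m=5: not 5>5, total = 22+2 = 24
p=5,m=6: not 5>6, total = 24+2 = 26
p=5,m=7: not 5>7, total = 26+2 = 28
p=6,m=3: 6>3, total = 28+3 = 31
p=6,m=4: 6>4, total = 31+2 = 33
p=6,m=5: 6>5, total = 33+1 = 34
p=6,m=6: not 6>6, total = 34+2 = 36
p=6,m=7: not 6>7, total = 36+2 = 38
p=7,m=3: 7>3, total = 38+4 = 42
p=7,m=4: 7>4, total = 42+3 = 45
p=7,m=5: 7>5, total = 45+2 = 47
p=7,m=6: 7>6, total = 47+1 = 48
p=7,m=7: not 7>7, total = 48+2 = 50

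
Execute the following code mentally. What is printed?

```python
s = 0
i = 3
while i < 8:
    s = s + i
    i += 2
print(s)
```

i=3: s = 0+3 = 3
i=5: s = 3+5 = 8
i=7: s = 8+7 = 15

15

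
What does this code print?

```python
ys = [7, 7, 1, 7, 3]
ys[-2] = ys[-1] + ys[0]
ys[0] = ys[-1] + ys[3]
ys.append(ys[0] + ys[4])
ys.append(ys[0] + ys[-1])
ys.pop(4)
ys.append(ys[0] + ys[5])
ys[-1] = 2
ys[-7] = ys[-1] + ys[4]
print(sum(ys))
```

83

ys[-2] = ys[-1]+ys[0] = 3+7 = 10 → [7, 7, 1, 10, 3]
ys[0] = ys[-1]+ys[3] = 3+10 = 13 → [13, 7, 1, 10, 3]
append ys[0]+ys[4] = 13+3 = 16 → [13, 7, 1, 10, 3, 16]
append ys[0]+ys[-1] = 13+16 = 29 → [13, 7, 1, 10, 3, 16, 29]
pop(4) removes 3 → [13, 7, 1, 10, 16, 29]
append ys[0]+ys[5] = 13+29 = 42 → [13, 7, 1, 10, 16, 29, 42]
ys[-1] = 2 → [13, 7, 1, 10, 16, 29, 2]
ys[-7] = ys[-1]+ys[4] = 2+16 = 18 → [18, 7, 1, 10, 16, 29, 2]
sum = 83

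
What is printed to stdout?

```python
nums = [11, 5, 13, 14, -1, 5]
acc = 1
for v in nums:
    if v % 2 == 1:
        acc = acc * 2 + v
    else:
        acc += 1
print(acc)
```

v=11: odd, acc = 1*2+11 = 13
v=5: odd, acc = 13*2+5 = 31
v=13: odd, acc = 31*2+13 = 75
v=14: not odd, acc = 75+1 = 76
v=-1: odd, acc = 76*2+(-1) = 151
v=5: odd, acc = 151*2+5 = 307

307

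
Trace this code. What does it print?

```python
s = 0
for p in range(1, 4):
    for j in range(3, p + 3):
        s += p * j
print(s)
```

p=1,j=3: s = 0+3 = 3
p=2,j=3: s = 3+6 = 9
p=2,j=4: s = 9+8 = 17
p=3,j=3: s = 17+9 = 26
p=3,j=4: s = 26+12 = 38
p=3,j=5: s = 38+15 = 53

53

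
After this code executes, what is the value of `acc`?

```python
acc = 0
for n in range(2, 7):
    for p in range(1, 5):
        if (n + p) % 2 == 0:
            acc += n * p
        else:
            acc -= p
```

80

n=2,p=1: odd sum, acc = 0-1 = -1
n=2,p=2: even sum, acc = (-1)+4 = 3
n=2,p=3: odd sum, acc = 3-3 = 0
n=2,p=4: even sum, acc = 0+8 = 8
n=3,p=1: even sum, acc = 8+3 = 11
n=3,p=2: odd sum, acc = 11-2 = 9
n=3,p=3: even sum, acc = 9+9 = 18
n=3,p=4: odd sum, acc = 18-4 = 14
n=4,p=1: odd sum, acc = 14-1 = 13
n=4,p=2: even sum, acc = 13+8 = 21
n=4,p=3: odd sum, acc = 21-3 = 18
n=4,p=4: even sum, acc = 18+16 = 34
n=5,p=1: even sum, acc = 34+5 = 39
n=5,p=2: odd sum, acc = 39-2 = 37
n=5,p=3: even sum, acc = 37+15 = 52
n=5,p=4: odd sum, acc = 52-4 = 48
n=6,p=1: odd sum, acc = 48-1 = 47
n=6,p=2: even sum, acc = 47+12 = 59
n=6,p=3: odd sum, acc = 59-3 = 56
n=6,p=4: even sum, acc = 56+24 = 80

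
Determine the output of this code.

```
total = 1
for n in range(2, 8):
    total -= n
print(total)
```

n=2: total = 1-2 = -1
n=3: total = (-1)-3 = -4
n=4: total = (-4)-4 = -8
n=5: total = (-8)-5 = -13
n=6: total = (-13)-6 = -19
n=7: total = (-19)-7 = -26

-26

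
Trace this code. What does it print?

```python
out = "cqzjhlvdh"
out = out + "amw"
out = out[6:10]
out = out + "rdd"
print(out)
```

+ 'amw' → 'cqzjhlvdhamw'
slice [6:10] → 'vdha'
+ 'rdd' → 'vdhardd'

vdhardd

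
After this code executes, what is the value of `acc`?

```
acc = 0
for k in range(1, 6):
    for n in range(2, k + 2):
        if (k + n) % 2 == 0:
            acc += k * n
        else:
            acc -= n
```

k=1,n=2: odd sum, acc = 0-2 = -2
k=2,n=2: even sum, acc = (-2)+4 = 2
k=2,n=3: odd sum, acc = 2-3 = -1
k=3,n=2: odd sum, acc = (-1)-2 = -3
k=3,n=3: even sum, acc = (-3)+9 = 6
k=3,n=4: odd sum, acc = 6-4 = 2
k=4,n=2: even sum, acc = 2+8 = 10
k=4,n=3: odd sum, acc = 10-3 = 7
k=4,n=4: even sum, acc = 7+16 = 23
k=4,n=5: odd sum, acc = 23-5 = 18
k=5,n=2: odd sum, acc = 18-2 = 16
k=5,n=3: even sum, acc = 16+15 = 31
k=5,n=4: odd sum, acc = 31-4 = 27
k=5,n=5: even sum, acc = 27+25 = 52
k=5,n=6: odd sum, acc = 52-6 = 46

46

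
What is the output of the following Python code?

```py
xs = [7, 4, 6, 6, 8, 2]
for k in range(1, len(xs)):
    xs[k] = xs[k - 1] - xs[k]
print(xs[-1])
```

k=1: xs[1] = 7-4 = 3 → [7, 3, 6, 6, 8, 2]
k=2: xs[2] = 3-6 = -3 → [7, 3, -3, 6, 8, 2]
k=3: xs[3] = (-3)-6 = -9 → [7, 3, -3, -9, 8, 2]
k=4: xs[4] = (-9)-8 = -17 → [7, 3, -3, -9, -17, 2]
k=5: xs[5] = (-17)-2 = -19 → [7, 3, -3, -9, -17, -19]

-19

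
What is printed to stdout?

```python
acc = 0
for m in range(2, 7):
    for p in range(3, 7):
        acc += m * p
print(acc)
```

360

m=2,p=3: acc = 0+6 = 6
m=2,p=4: acc = 6+8 = 14
m=2,p=5: acc = 14+10 = 24
m=2,p=6: acc = 24+12 = 36
m=3,p=3: acc = 36+9 = 45
m=3,p=4: acc = 45+12 = 57
m=3,p=5: acc = 57+15 = 72
m=3,p=6: acc = 72+18 = 90
m=4,p=3: acc = 90+12 = 102
m=4,p=4: acc = 102+16 = 118
m=4,p=5: acc = 118+20 = 138
m=4,p=6: acc = 138+24 = 162
m=5,p=3: acc = 162+15 = 177
m=5,p=4: acc = 177+20 = 197
m=5,p=5: acc = 197+25 = 222
m=5,p=6: acc = 222+30 = 252
m=6,p=3: acc = 252+18 = 270
m=6,p=4: acc = 270+24 = 294
m=6,p=5: acc = 294+30 = 324
m=6,p=6: acc = 324+36 = 360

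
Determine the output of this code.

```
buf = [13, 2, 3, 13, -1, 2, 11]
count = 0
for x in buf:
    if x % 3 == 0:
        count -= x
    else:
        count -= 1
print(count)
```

-9

x=13: not %3==0, count = 0-1 = -1
x=2: not %3==0, count = (-1)-1 = -2
x=3: %3==0, count = (-2)-3 = -5
x=13: not %3==0, count = (-5)-1 = -6
x=-1: not %3==0, count = (-6)-1 = -7
x=2: not %3==0, count = (-7)-1 = -8
x=11: not %3==0, count = (-8)-1 = -9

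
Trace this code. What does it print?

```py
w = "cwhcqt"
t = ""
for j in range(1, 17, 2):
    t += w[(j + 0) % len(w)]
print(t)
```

wctwctwc

j=1: add w[1]='w' → 'w'
j=3: add w[3]='c' → 'wc'
j=5: add w[5]='t' → 'wct'
j=7: add w[1]='w' → 'wctw'
j=9: add w[3]='c' → 'wctwc'
j=11: add w[5]='t' → 'wctwct'
j=13: add w[1]='w' → 'wctwctw'
j=15: add w[3]='c' → 'wctwctwc'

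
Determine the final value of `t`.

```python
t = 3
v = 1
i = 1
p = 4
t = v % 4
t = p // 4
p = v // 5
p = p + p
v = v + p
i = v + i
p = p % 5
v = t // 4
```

t = 1%4 = 1
t = 4//4 = 1
p = 1//5 = 0
p = 0+0 = 0
v = 1+0 = 1
i = 1+1 = 2
p = 0%5 = 0
v = 1//4 = 0

1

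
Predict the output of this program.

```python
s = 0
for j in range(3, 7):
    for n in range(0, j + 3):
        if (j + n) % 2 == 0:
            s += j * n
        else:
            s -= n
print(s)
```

j=3,n=0: odd sum, s = 0-0 = 0
j=3,n=1: even sum, s = 0+3 = 3
j=3,n=2: odd sum, s = 3-2 = 1
j=3,n=3: even sum, s = 1+9 = 10
j=3,n=4: odd sum, s = 10-4 = 6
j=3,n=5: even sum, s = 6+15 = 21
j=4,n=0: even sum, s = 21+0 = 21
j=4,n=1: odd sum, s = 21-1 = 20
j=4,n=2: even sum, s = 20+8 = 28
j=4,n=3: odd sum, s = 28-3 = 25
j=4,n=4: even sum, s = 25+16 = 41
j=4,n=5: odd sum, s = 41-5 = 36
j=4,n=6: even sum, s = 36+24 = 60
j=5,n=0: odd sum, s = 60-0 = 60
j=5,n=1: even sum, s = 60+5 = 65
j=5,n=2: odd sum, s = 65-2 = 63
j=5,n=3: even sum, s = 63+15 = 78
j=5,n=4: odd sum, s = 78-4 = 74
j=5,n=5: even sum, s = 74+25 = 99
j=5,n=6: odd sum, s = 99-6 = 93
j=5,n=7: even sum, s = 93+35 = 128
j=6,n=0: even sum, s = 128+0 = 128
j=6,n=1: odd sum, s = 128-1 = 127
j=6,n=2: even sum, s = 127+12 = 139
j=6,n=3: odd sum, s = 139-3 = 136
j=6,n=4: even sum, s = 136+24 = 160
j=6,n=5: odd sum, s = 160-5 = 155
j=6,n=6: even sum, s = 155+36 = 191
j=6,n=7: odd sum, s = 191-7 = 184
j=6,n=8: even sum, s = 184+48 = 232

232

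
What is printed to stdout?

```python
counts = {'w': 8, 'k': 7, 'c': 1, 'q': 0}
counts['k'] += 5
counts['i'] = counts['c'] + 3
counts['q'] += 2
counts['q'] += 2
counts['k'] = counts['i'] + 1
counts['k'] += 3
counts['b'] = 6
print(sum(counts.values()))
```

counts['k'] = 7+5 = 12 → {'w': 8, 'k': 12, 'c': 1, 'q': 0}
counts['i'] = counts['c']+3 = 4 → {'w': 8, 'k': 12, 'c': 1, 'q': 0, 'i': 4}
counts['q'] = 0+2 = 2 → {'w': 8, 'k': 12, 'c': 1, 'q': 2, 'i': 4}
counts['q'] = 2+2 = 4 → {'w': 8, 'k': 12, 'c': 1, 'q': 4, 'i': 4}
counts['k'] = counts['i']+1 = 5 → {'w': 8, 'k': 5, 'c': 1, 'q': 4, 'i': 4}
counts['k'] = 5+3 = 8 → {'w': 8, 'k': 8, 'c': 1, 'q': 4, 'i': 4}
counts['b'] = 6 → {'w': 8, 'k': 8, 'c': 1, 'q': 4, 'i': 4, 'b': 6}
sum of values = 31

31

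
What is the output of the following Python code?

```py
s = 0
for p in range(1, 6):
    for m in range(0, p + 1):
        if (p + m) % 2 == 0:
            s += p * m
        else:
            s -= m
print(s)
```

73

p=1,m=0: odd sum, s = 0-0 = 0
p=1,m=1: even sum, s = 0+1 = 1
p=2,m=0: even sum, s = 1+0 = 1
p=2,m=1: odd sum, s = 1-1 = 0
p=2,m=2: even sum, s = 0+4 = 4
p=3,m=0: odd sum, s = 4-0 = 4
p=3,m=1: even sum, s = 4+3 = 7
p=3,m=2: odd sum, s = 7-2 = 5
p=3,m=3: even sum, s = 5+9 = 14
p=4,m=0: even sum, s = 14+0 = 14
p=4,m=1: odd sum, s = 14-1 = 13
p=4,m=2: even sum, s = 13+8 = 21
p=4,m=3: odd sum, s = 21-3 = 18
p=4,m=4: even sum, s = 18+16 = 34
p=5,m=0: odd sum, s = 34-0 = 34
p=5,m=1: even sum, s = 34+5 = 39
p=5,m=2: odd sum, s = 39-2 = 37
p=5,m=3: even sum, s = 37+15 = 52
p=5,m=4: odd sum, s = 52-4 = 48
p=5,m=5: even sum, s = 48+25 = 73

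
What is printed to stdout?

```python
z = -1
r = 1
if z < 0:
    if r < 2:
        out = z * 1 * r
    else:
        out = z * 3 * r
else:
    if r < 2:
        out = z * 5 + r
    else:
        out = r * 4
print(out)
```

-1

z=-1, r=1
z < 0 is True; r < 2 is True
→ out = z * 1 * r = -1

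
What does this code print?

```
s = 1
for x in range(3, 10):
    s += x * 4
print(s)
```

169

x=3: s = 1+3*4 = 13
x=4: s = 13+4*4 = 29
x=5: s = 29+5*4 = 49
x=6: s = 49+6*4 = 73
x=7: s = 73+7*4 = 101
x=8: s = 101+8*4 = 133
x=9: s = 133+9*4 = 169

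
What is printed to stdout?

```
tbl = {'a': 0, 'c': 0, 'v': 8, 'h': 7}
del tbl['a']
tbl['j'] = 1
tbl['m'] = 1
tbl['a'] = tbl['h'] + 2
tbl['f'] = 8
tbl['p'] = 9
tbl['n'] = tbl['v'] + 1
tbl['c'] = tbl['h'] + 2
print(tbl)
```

{'c': 9, 'v': 8, 'h': 7, 'j': 1, 'm': 1, 'a': 9, 'f': 8, 'p': 9, 'n': 9}

del 'a' → {'c': 0, 'v': 8, 'h': 7}
tbl['j'] = 1 → {'c': 0, 'v': 8, 'h': 7, 'j': 1}
tbl['m'] = 1 → {'c': 0, 'v': 8, 'h': 7, 'j': 1, 'm': 1}
tbl['a'] = tbl['h']+2 = 9 → {'c': 0, 'v': 8, 'h': 7, 'j': 1, 'm': 1, 'a': 9}
tbl['f'] = 8 → {'c': 0, 'v': 8, 'h': 7, 'j': 1, 'm': 1, 'a': 9, 'f': 8}
tbl['p'] = 9 → {'c': 0, 'v': 8, 'h': 7, 'j': 1, 'm': 1, 'a': 9, 'f': 8, 'p': 9}
tbl['n'] = tbl['v']+1 = 9 → {'c': 0, 'v': 8, 'h': 7, 'j': 1, 'm': 1, 'a': 9, 'f': 8, 'p': 9, 'n': 9}
tbl['c'] = tbl['h']+2 = 9 → {'c': 9, 'v': 8, 'h': 7, 'j': 1, 'm': 1, 'a': 9, 'f': 8, 'p': 9, 'n': 9}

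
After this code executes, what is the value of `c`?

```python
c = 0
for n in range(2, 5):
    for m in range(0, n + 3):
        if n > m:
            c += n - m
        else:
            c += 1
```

n=2,m=0: 2>0, c = 0+2 = 2
n=2,m=1: 2>1, c = 2+1 = 3
n=2,m=2: not 2>2, c = 3+1 = 4
n=2,m=3: not 2>3, c = 4+1 = 5
n=2,m=4: not 2>4, c = 5+1 = 6
n=3,m=0: 3>0, c = 6+3 = 9
n=3,m=1: 3>1, c = 9+2 = 11
n=3,m=2: 3>2, c = 11+1 = 12
n=3,m=3: not 3>3, c = 12+1 = 13
n=3,m=4: not 3>4, c = 13+1 = 14
n=3,m=5: not 3>5, c = 14+1 = 15
n=4,m=0: 4>0, c = 15+4 = 19
n=4,m=1: 4>1, c = 19+3 = 22
n=4,m=2: 4>2, c = 22+2 = 24
n=4,m=3: 4>3, c = 24+1 = 25
n=4,m=4: not 4>4, c = 25+1 = 26
n=4,m=5: not 4>5, c = 26+1 = 27
n=4,m=6: not 4>6, c = 27+1 = 28

28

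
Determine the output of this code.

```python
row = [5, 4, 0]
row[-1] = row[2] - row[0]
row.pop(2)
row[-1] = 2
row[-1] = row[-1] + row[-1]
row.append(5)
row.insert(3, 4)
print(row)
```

row[-1] = row[2]-row[0] = 0-5 = -5 → [5, 4, -5]
pop(2) removes -5 → [5, 4]
row[-1] = 2 → [5, 2]
row[-1] = row[-1]+row[-1] = 2+2 = 4 → [5, 4]
append 5 → [5, 4, 5]
insert 4 at 3 → [5, 4, 5, 4]

[5, 4, 5, 4]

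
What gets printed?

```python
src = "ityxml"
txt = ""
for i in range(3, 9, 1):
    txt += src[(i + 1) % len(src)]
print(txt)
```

i=3: add src[4]='m' → 'm'
i=4: add src[5]='l' → 'ml'
i=5: add src[0]='i' → 'mli'
i=6: add src[1]='t' → 'mlit'
i=7: add src[2]='y' → 'mlity'
i=8: add src[3]='x' → 'mlityx'

mlityx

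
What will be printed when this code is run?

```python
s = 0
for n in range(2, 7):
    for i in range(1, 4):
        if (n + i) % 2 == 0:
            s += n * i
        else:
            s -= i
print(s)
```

40

n=2,i=1: odd sum, s = 0-1 = -1
n=2,i=2: even sum, s = (-1)+4 = 3
n=2,i=3: odd sum, s = 3-3 = 0
n=3,i=1: even sum, s = 0+3 = 3
n=3,i=2: odd sum, s = 3-2 = 1
n=3,i=3: even sum, s = 1+9 = 10
n=4,i=1: odd sum, s = 10-1 = 9
n=4,i=2: even sum, s = 9+8 = 17
n=4,i=3: odd sum, s = 17-3 = 14
n=5,i=1: even sum, s = 14+5 = 19
n=5,i=2: odd sum, s = 19-2 = 17
n=5,i=3: even sum, s = 17+15 = 32
n=6,i=1: odd sum, s = 32-1 = 31
n=6,i=2: even sum, s = 31+12 = 43
n=6,i=3: odd sum, s = 43-3 = 40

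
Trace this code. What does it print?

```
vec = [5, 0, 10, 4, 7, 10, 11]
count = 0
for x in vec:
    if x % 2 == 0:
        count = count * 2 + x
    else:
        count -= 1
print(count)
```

39

x=5: not even, count = 0-1 = -1
x=0: even, count = (-1)*2+0 = -2
x=10: even, count = (-2)*2+10 = 6
x=4: even, count = 6*2+4 = 16
x=7: not even, count = 16-1 = 15
x=10: even, count = 15*2+10 = 40
x=11: not even, count = 40-1 = 39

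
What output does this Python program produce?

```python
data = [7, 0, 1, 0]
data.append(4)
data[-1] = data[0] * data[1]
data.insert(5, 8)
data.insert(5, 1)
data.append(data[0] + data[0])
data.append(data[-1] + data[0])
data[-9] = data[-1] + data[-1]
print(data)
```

[42, 0, 1, 0, 0, 1, 8, 14, 21]

append 4 → [7, 0, 1, 0, 4]
data[-1] = data[0]*data[1] = 7*0 = 0 → [7, 0, 1, 0, 0]
insert 8 at 5 → [7, 0, 1, 0, 0, 8]
insert 1 at 5 → [7, 0, 1, 0, 0, 1, 8]
append data[0]+data[0] = 7+7 = 14 → [7, 0, 1, 0, 0, 1, 8, 14]
append data[-1]+data[0] = 14+7 = 21 → [7, 0, 1, 0, 0, 1, 8, 14, 21]
data[-9] = data[-1]+data[-1] = 21+21 = 42 → [42, 0, 1, 0, 0, 1, 8, 14, 21]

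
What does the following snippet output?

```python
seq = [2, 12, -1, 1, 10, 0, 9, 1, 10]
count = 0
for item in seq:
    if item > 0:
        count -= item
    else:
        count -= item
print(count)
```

item=2: >0, count = 0-2 = -2
item=12: >0, count = (-2)-12 = -14
item=-1: not >0, count = (-14)-(-1) = -13
item=1: >0, count = (-13)-1 = -14
item=10: >0, count = (-14)-10 = -24
item=0: not >0, count = (-24)-0 = -24
item=9: >0, count = (-24)-9 = -33
item=1: >0, count = (-33)-1 = -34
item=10: >0, count = (-34)-10 = -44

-44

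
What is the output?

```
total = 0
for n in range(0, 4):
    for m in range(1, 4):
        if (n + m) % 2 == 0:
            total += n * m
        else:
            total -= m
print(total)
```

n=0,m=1: odd sum, total = 0-1 = -1
n=0,m=2: even sum, total = (-1)+0 = -1
n=0,m=3: odd sum, total = (-1)-3 = -4
n=1,m=1: even sum, total = (-4)+1 = -3
n=1,m=2: odd sum, total = (-3)-2 = -5
n=1,m=3: even sum, total = (-5)+3 = -2
n=2,m=1: odd sum, total = (-2)-1 = -3
n=2,m=2: even sum, total = (-3)+4 = 1
n=2,m=3: odd sum, total = 1-3 = -2
n=3,m=1: even sum, total = (-2)+3 = 1
n=3,m=2: odd sum, total = 1-2 = -1
n=3,m=3: even sum, total = (-1)+9 = 8

8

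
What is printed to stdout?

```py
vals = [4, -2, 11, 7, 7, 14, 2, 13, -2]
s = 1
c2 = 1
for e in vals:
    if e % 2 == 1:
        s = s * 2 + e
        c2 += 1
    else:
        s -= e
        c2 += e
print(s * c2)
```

e=4: not odd, s = 1-4 = -3; c2=5
e=-2: not odd, s = (-3)-(-2) = -1; c2=3
e=11: odd, s = (-1)*2+11 = 9; c2=4
e=7: odd, s = 9*2+7 = 25; c2=5
e=7: odd, s = 25*2+7 = 57; c2=6
e=14: not odd, s = 57-14 = 43; c2=20
e=2: not odd, s = 43-2 = 41; c2=22
e=13: odd, s = 41*2+13 = 95; c2=23
e=-2: not odd, s = 95-(-2) = 97; c2=21
s*c2 = 97*21 = 2037

2037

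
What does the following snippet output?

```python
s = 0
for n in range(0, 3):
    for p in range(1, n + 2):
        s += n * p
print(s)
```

n=0,p=1: s = 0+0 = 0
n=1,p=1: s = 0+1 = 1
n=1,p=2: s = 1+2 = 3
n=2,p=1: s = 3+2 = 5
n=2,p=2: s = 5+4 = 9
n=2,p=3: s = 9+6 = 15

15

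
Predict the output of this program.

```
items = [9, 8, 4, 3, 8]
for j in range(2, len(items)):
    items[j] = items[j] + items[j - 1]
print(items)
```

j=2: items[2] = 4+8 = 12 → [9, 8, 12, 3, 8]
j=3: items[3] = 3+12 = 15 → [9, 8, 12, 15, 8]
j=4: items[4] = 8+15 = 23 → [9, 8, 12, 15, 23]

[9, 8, 12, 15, 23]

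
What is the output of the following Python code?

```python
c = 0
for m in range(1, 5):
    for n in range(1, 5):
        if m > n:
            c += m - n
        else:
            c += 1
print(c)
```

20

m=1,n=1: not 1>1, c = 0+1 = 1
m=1,n=2: not 1>2, c = 1+1 = 2
m=1,n=3: not 1>3, c = 2+1 = 3
m=1,n=4: not 1>4, c = 3+1 = 4
m=2,n=1: 2>1, c = 4+1 = 5
m=2,n=2: not 2>2, c = 5+1 = 6
m=2,n=3: not 2>3, c = 6+1 = 7
m=2,n=4: not 2>4, c = 7+1 = 8
m=3,n=1: 3>1, c = 8+2 = 10
m=3,n=2: 3>2, c = 10+1 = 11
m=3,n=3: not 3>3, c = 11+1 = 12
m=3,n=4: not 3>4, c = 12+1 = 13
m=4,n=1: 4>1, c = 13+3 = 16
m=4,n=2: 4>2, c = 16+2 = 18
m=4,n=3: 4>3, c = 18+1 = 19
m=4,n=4: not 4>4, c = 19+1 = 20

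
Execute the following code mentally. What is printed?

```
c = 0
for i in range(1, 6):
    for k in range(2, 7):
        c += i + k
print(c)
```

175

i=1,k=2: c = 0+3 = 3
i=1,k=3: c = 3+4 = 7
i=1,k=4: c = 7+5 = 12
i=1,k=5: c = 12+6 = 18
i=1,k=6: c = 18+7 = 25
i=2,k=2: c = 25+4 = 29
i=2,k=3: c = 29+5 = 34
i=2,k=4: c = 34+6 = 40
i=2,k=5: c = 40+7 = 47
i=2,k=6: c = 47+8 = 55
i=3,k=2: c = 55+5 = 60
i=3,k=3: c = 60+6 = 66
i=3,k=4: c = 66+7 = 73
i=3,k=5: c = 73+8 = 81
i=3,k=6: c = 81+9 = 90
i=4,k=2: c = 90+6 = 96
i=4,k=3: c = 96+7 = 103
i=4,k=4: c = 103+8 = 111
i=4,k=5: c = 111+9 = 120
i=4,k=6: c = 120+10 = 130
i=5,k=2: c = 130+7 = 137
i=5,k=3: c = 137+8 = 145
i=5,k=4: c = 145+9 = 154
i=5,k=5: c = 154+10 = 164
i=5,k=6: c = 164+11 = 175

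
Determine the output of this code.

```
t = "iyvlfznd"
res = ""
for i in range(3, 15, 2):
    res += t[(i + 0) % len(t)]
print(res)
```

i=3: add t[3]='l' → 'l'
i=5: add t[5]='z' → 'lz'
i=7: add t[7]='d' → 'lzd'
i=9: add t[1]='y' → 'lzdy'
i=11: add t[3]='l' → 'lzdyl'
i=13: add t[5]='z' → 'lzdylz'

lzdylz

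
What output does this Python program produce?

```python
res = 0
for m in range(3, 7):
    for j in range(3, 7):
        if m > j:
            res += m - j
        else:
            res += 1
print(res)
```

20

m=3,j=3: not 3>3, res = 0+1 = 1
m=3,j=4: not 3>4, res = 1+1 = 2
m=3,j=5: not 3>5, res = 2+1 = 3
m=3,j=6: not 3>6, res = 3+1 = 4
m=4,j=3: 4>3, res = 4+1 = 5
m=4,j=4: not 4>4, res = 5+1 = 6
m=4,j=5: not 4>5, res = 6+1 = 7
m=4,j=6: not 4>6, res = 7+1 = 8
m=5,j=3: 5>3, res = 8+2 = 10
m=5,j=4: 5>4, res = 10+1 = 11
m=5,j=5: not 5>5, res = 11+1 = 12
m=5,j=6: not 5>6, res = 12+1 = 13
m=6,j=3: 6>3, res = 13+3 = 16
m=6,j=4: 6>4, res = 16+2 = 18
m=6,j=5: 6>5, res = 18+1 = 19
m=6,j=6: not 6>6, res = 19+1 = 20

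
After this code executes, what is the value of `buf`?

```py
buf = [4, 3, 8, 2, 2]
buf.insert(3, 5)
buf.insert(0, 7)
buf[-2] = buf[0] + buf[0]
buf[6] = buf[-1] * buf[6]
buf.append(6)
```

[7, 4, 3, 8, 5, 14, 4, 6]

insert 5 at 3 → [4, 3, 8, 5, 2, 2]
insert 7 at 0 → [7, 4, 3, 8, 5, 2, 2]
buf[-2] = buf[0]+buf[0] = 7+7 = 14 → [7, 4, 3, 8, 5, 14, 2]
buf[6] = buf[-1]*buf[6] = 2*2 = 4 → [7, 4, 3, 8, 5, 14, 4]
append 6 → [7, 4, 3, 8, 5, 14, 4, 6]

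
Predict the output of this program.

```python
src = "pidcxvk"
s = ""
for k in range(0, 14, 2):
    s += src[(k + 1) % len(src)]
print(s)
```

icvpdxk

k=0: add src[1]='i' → 'i'
k=2: add src[3]='c' → 'ic'
k=4: add src[5]='v' → 'icv'
k=6: add src[0]='p' → 'icvp'
k=8: add src[2]='d' → 'icvpd'
k=10: add src[4]='x' → 'icvpdx'
k=12: add src[6]='k' → 'icvpdxk'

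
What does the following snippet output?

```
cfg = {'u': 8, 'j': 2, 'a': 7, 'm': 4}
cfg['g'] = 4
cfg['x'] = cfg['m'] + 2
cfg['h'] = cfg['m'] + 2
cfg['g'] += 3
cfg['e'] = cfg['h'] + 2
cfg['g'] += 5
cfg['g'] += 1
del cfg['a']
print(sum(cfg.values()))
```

47

cfg['g'] = 4 → {'u': 8, 'j': 2, 'a': 7, 'm': 4, 'g': 4}
cfg['x'] = cfg['m']+2 = 6 → {'u': 8, 'j': 2, 'a': 7, 'm': 4, 'g': 4, 'x': 6}
cfg['h'] = cfg['m']+2 = 6 → {'u': 8, 'j': 2, 'a': 7, 'm': 4, 'g': 4, 'x': 6, 'h': 6}
cfg['g'] = 4+3 = 7 → {'u': 8, 'j': 2, 'a': 7, 'm': 4, 'g': 7, 'x': 6, 'h': 6}
cfg['e'] = cfg['h']+2 = 8 → {'u': 8, 'j': 2, 'a': 7, 'm': 4, 'g': 7, 'x': 6, 'h': 6, 'e': 8}
cfg['g'] = 7+5 = 12 → {'u': 8, 'j': 2, 'a': 7, 'm': 4, 'g': 12, 'x': 6, 'h': 6, 'e': 8}
cfg['g'] = 12+1 = 13 → {'u': 8, 'j': 2, 'a': 7, 'm': 4, 'g': 13, 'x': 6, 'h': 6, 'e': 8}
del 'a' → {'u': 8, 'j': 2, 'm': 4, 'g': 13, 'x': 6, 'h': 6, 'e': 8}
sum of values = 47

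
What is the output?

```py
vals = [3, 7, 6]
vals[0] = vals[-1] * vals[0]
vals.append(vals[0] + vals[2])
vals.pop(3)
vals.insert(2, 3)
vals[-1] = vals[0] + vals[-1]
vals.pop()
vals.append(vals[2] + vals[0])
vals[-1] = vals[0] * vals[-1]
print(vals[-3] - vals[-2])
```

vals[0] = vals[-1]*vals[0] = 6*3 = 18 → [18, 7, 6]
append vals[0]+vals[2] = 18+6 = 24 → [18, 7, 6, 24]
pop(3) removes 24 → [18, 7, 6]
insert 3 at 2 → [18, 7, 3, 6]
vals[-1] = vals[0]+vals[-1] = 18+6 = 24 → [18, 7, 3, 24]
pop() removes 24 → [18, 7, 3]
append vals[2]+vals[0] = 3+18 = 21 → [18, 7, 3, 21]
vals[-1] = vals[0]*vals[-1] = 18*21 = 378 → [18, 7, 3, 378]
vals[-3]-vals[-2] = 7-3 = 4

4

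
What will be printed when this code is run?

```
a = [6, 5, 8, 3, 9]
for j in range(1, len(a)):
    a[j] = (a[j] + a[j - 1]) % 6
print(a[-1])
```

j=1: a[1] = (5+6)%6 = 5 → [6, 5, 8, 3, 9]
j=2: a[2] = (8+5)%6 = 1 → [6, 5, 1, 3, 9]
j=3: a[3] = (3+1)%6 = 4 → [6, 5, 1, 4, 9]
j=4: a[4] = (9+4)%6 = 1 → [6, 5, 1, 4, 1]

1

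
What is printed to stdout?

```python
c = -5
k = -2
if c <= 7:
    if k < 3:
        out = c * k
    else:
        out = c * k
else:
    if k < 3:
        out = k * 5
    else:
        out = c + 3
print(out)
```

c=-5, k=-2
c <= 7 is True; k < 3 is True
→ out = c * k = 10

10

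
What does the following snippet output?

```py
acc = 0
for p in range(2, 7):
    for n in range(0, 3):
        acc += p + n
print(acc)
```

p=2,n=0: acc = 0+2 = 2
p=2,n=1: acc = 2+3 = 5
p=2,n=2: acc = 5+4 = 9
p=3,n=0: acc = 9+3 = 12
p=3,n=1: acc = 12+4 = 16
p=3,n=2: acc = 16+5 = 21
p=4,n=0: acc = 21+4 = 25
p=4,n=1: acc = 25+5 = 30
p=4,n=2: acc = 30+6 = 36
p=5,n=0: acc = 36+5 = 41
p=5,n=1: acc = 41+6 = 47
p=5,n=2: acc = 47+7 = 54
p=6,n=0: acc = 54+6 = 60
p=6,n=1: acc = 60+7 = 67
p=6,n=2: acc = 67+8 = 75

75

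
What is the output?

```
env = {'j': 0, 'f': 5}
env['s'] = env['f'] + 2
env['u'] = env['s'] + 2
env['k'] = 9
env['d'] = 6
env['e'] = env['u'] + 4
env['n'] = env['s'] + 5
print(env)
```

{'j': 0, 'f': 5, 's': 7, 'u': 9, 'k': 9, 'd': 6, 'e': 13, 'n': 12}

env['s'] = env['f']+2 = 7 → {'j': 0, 'f': 5, 's': 7}
env['u'] = env['s']+2 = 9 → {'j': 0, 'f': 5, 's': 7, 'u': 9}
env['k'] = 9 → {'j': 0, 'f': 5, 's': 7, 'u': 9, 'k': 9}
env['d'] = 6 → {'j': 0, 'f': 5, 's': 7, 'u': 9, 'k': 9, 'd': 6}
env['e'] = env['u']+4 = 13 → {'j': 0, 'f': 5, 's': 7, 'u': 9, 'k': 9, 'd': 6, 'e': 13}
env['n'] = env['s']+5 = 12 → {'j': 0, 'f': 5, 's': 7, 'u': 9, 'k': 9, 'd': 6, 'e': 13, 'n': 12}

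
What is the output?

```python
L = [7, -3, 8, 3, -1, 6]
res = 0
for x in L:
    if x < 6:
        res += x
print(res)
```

x=7: not <6
x=-3: <6, res = 0+(-3) = -3
x=8: not <6
x=3: <6, res = (-3)+3 = 0
x=-1: <6, res = 0+(-1) = -1
x=6: not <6

-1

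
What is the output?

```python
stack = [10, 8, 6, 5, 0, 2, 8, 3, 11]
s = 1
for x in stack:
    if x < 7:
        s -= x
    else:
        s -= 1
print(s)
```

x=10: not <7, s = 1-1 = 0
x=8: not <7, s = 0-1 = -1
x=6: <7, s = (-1)-6 = -7
x=5: <7, s = (-7)-5 = -12
x=0: <7, s = (-12)-0 = -12
x=2: <7, s = (-12)-2 = -14
x=8: not <7, s = (-14)-1 = -15
x=3: <7, s = (-15)-3 = -18
x=11: not <7, s = (-18)-1 = -19

-19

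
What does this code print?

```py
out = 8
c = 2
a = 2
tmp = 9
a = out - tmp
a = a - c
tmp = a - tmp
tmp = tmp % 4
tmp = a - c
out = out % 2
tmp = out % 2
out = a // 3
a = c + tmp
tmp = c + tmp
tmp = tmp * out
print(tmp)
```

a = 8-9 = -1
a = (-1)-2 = -3
tmp = (-3)-9 = -12
tmp = (-12)%4 = 0
tmp = (-3)-2 = -5
out = 8%2 = 0
tmp = 0%2 = 0
out = (-3)//3 = -1
a = 2+0 = 2
tmp = 2+0 = 2
tmp = 2*(-1) = -2

-2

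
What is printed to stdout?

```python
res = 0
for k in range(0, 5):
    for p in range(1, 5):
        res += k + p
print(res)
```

90

k=0,p=1: res = 0+1 = 1
k=0,p=2: res = 1+2 = 3
k=0,p=3: res = 3+3 = 6
k=0,p=4: res = 6+4 = 10
k=1,p=1: res = 10+2 = 12
k=1,p=2: res = 12+3 = 15
k=1,p=3: res = 15+4 = 19
k=1,p=4: res = 19+5 = 24
k=2,p=1: res = 24+3 = 27
k=2,p=2: res = 27+4 = 31
k=2,p=3: res = 31+5 = 36
k=2,p=4: res = 36+6 = 42
k=3,p=1: res = 42+4 = 46
k=3,p=2: res = 46+5 = 51
k=3,p=3: res = 51+6 = 57
k=3,p=4: res = 57+7 = 64
k=4,p=1: res = 64+5 = 69
k=4,p=2: res = 69+6 = 75
k=4,p=3: res = 75+7 = 82
k=4,p=4: res = 82+8 = 90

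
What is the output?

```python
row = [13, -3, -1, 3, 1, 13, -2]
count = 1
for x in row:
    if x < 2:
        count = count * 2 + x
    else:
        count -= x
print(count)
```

-258

x=13: not <2, count = 1-13 = -12
x=-3: <2, count = (-12)*2+(-3) = -27
x=-1: <2, count = (-27)*2+(-1) = -55
x=3: not <2, count = (-55)-3 = -58
x=1: <2, count = (-58)*2+1 = -115
x=13: not <2, count = (-115)-13 = -128
x=-2: <2, count = (-128)*2+(-2) = -258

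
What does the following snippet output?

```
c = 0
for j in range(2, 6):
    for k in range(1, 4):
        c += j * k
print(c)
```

84

j=2,k=1: c = 0+2 = 2
j=2,k=2: c = 2+4 = 6
j=2,k=3: c = 6+6 = 12
j=3,k=1: c = 12+3 = 15
j=3,k=2: c = 15+6 = 21
j=3,k=3: c = 21+9 = 30
j=4,k=1: c = 30+4 = 34
j=4,k=2: c = 34+8 = 42
j=4,k=3: c = 42+12 = 54
j=5,k=1: c = 54+5 = 59
j=5,k=2: c = 59+10 = 69
j=5,k=3: c = 69+15 = 84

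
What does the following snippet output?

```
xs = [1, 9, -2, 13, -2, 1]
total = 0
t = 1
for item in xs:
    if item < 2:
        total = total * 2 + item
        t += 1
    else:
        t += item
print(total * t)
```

item=1: <2, total = 0*2+1 = 1; t=2
item=9: not <2; t=11
item=-2: <2, total = 1*2+(-2) = 0; t=12
item=13: not <2; t=25
item=-2: <2, total = 0*2+(-2) = -2; t=26
item=1: <2, total = (-2)*2+1 = -3; t=27
total*t = (-3)*27 = -81

-81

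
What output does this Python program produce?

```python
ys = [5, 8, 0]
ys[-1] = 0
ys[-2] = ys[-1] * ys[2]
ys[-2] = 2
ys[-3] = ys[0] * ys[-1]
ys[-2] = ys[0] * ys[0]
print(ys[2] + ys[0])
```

ys[-1] = 0 → [5, 8, 0]
ys[-2] = ys[-1]*ys[2] = 0*0 = 0 → [5, 0, 0]
ys[-2] = 2 → [5, 2, 0]
ys[-3] = ys[0]*ys[-1] = 5*0 = 0 → [0, 2, 0]
ys[-2] = ys[0]*ys[0] = 0*0 = 0 → [0, 0, 0]
ys[2]+ys[0] = 0+0 = 0

0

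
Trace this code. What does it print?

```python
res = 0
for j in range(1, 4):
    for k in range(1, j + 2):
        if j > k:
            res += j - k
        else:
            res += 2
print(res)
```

16

j=1,k=1: not 1>1, res = 0+2 = 2
j=1,k=2: not 1>2, res = 2+2 = 4
j=2,k=1: 2>1, res = 4+1 = 5
j=2,k=2: not 2>2, res = 5+2 = 7
j=2,k=3: not 2>3, res = 7+2 = 9
j=3,k=1: 3>1, res = 9+2 = 11
j=3,k=2: 3>2, res = 11+1 = 12
j=3,k=3: not 3>3, res = 12+2 = 14
j=3,k=4: not 3>4, res = 14+2 = 16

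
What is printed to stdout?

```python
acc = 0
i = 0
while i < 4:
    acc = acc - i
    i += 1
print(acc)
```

i=0: acc = 0-0 = 0
i=1: acc = 0-1 = -1
i=2: acc = (-1)-2 = -3
i=3: acc = (-3)-3 = -6

-6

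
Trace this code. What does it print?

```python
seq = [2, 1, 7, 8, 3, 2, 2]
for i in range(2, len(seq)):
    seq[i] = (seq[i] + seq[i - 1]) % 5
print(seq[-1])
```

3

i=2: seq[2] = (7+1)%5 = 3 → [2, 1, 3, 8, 3, 2, 2]
i=3: seq[3] = (8+3)%5 = 1 → [2, 1, 3, 1, 3, 2, 2]
i=4: seq[4] = (3+1)%5 = 4 → [2, 1, 3, 1, 4, 2, 2]
i=5: seq[5] = (2+4)%5 = 1 → [2, 1, 3, 1, 4, 1, 2]
i=6: seq[6] = (2+1)%5 = 3 → [2, 1, 3, 1, 4, 1, 3]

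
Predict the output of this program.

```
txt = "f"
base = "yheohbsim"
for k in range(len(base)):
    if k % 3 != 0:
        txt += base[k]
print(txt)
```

k=0: skip
k=1: add 'h' → 'fh'
k=2: add 'e' → 'fhe'
k=3: skip
k=4: add 'h' → 'fheh'
k=5: add 'b' → 'fhehb'
k=6: skip
k=7: add 'i' → 'fhehbi'
k=8: add 'm' → 'fhehbim'

fhehbim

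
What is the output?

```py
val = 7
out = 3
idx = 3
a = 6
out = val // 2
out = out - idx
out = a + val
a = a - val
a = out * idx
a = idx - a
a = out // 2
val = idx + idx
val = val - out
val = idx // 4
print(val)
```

0

out = 7//2 = 3
out = 3-3 = 0
out = 6+7 = 13
a = 6-7 = -1
a = 13*3 = 39
a = 3-39 = -36
a = 13//2 = 6
val = 3+3 = 6
val = 6-13 = -7
val = 3//4 = 0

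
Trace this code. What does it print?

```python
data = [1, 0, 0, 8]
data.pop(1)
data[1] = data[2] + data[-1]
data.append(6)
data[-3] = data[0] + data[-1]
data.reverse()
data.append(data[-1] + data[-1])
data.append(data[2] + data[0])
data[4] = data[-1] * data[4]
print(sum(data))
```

61

pop(1) removes 0 → [1, 0, 8]
data[1] = data[2]+data[-1] = 8+8 = 16 → [1, 16, 8]
append 6 → [1, 16, 8, 6]
data[-3] = data[0]+data[-1] = 1+6 = 7 → [1, 7, 8, 6]
reverse → [6, 8, 7, 1]
append data[-1]+data[-1] = 1+1 = 2 → [6, 8, 7, 1, 2]
append data[2]+data[0] = 7+6 = 13 → [6, 8, 7, 1, 2, 13]
data[4] = data[-1]*data[4] = 13*2 = 26 → [6, 8, 7, 1, 26, 13]
sum = 61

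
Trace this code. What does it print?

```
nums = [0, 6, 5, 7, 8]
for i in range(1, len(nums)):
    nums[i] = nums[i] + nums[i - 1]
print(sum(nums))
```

61

i=1: nums[1] = 6+0 = 6 → [0, 6, 5, 7, 8]
i=2: nums[2] = 5+6 = 11 → [0, 6, 11, 7, 8]
i=3: nums[3] = 7+11 = 18 → [0, 6, 11, 18, 8]
i=4: nums[4] = 8+18 = 26 → [0, 6, 11, 18, 26]
sum = 61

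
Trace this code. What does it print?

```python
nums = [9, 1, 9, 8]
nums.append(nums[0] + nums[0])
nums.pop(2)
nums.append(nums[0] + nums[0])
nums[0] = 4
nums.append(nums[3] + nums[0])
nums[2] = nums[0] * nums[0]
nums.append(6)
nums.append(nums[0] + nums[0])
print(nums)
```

append nums[0]+nums[0] = 9+9 = 18 → [9, 1, 9, 8, 18]
pop(2) removes 9 → [9, 1, 8, 18]
append nums[0]+nums[0] = 9+9 = 18 → [9, 1, 8, 18, 18]
nums[0] = 4 → [4, 1, 8, 18, 18]
append nums[3]+nums[0] = 18+4 = 22 → [4, 1, 8, 18, 18, 22]
nums[2] = nums[0]*nums[0] = 4*4 = 16 → [4, 1, 16, 18, 18, 22]
append 6 → [4, 1, 16, 18, 18, 22, 6]
append nums[0]+nums[0] = 4+4 = 8 → [4, 1, 16, 18, 18, 22, 6, 8]

[4, 1, 16, 18, 18, 22, 6, 8]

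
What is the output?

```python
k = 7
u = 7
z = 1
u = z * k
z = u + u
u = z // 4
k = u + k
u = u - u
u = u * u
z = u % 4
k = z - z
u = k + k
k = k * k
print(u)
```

0

u = 1*7 = 7
z = 7+7 = 14
u = 14//4 = 3
k = 3+7 = 10
u = 3-3 = 0
u = 0*0 = 0
z = 0%4 = 0
k = 0-0 = 0
u = 0+0 = 0
k = 0*0 = 0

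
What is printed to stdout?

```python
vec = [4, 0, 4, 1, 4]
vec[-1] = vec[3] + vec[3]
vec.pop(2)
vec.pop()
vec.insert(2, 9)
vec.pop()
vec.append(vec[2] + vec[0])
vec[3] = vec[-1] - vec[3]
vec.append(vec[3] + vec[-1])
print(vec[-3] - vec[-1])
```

9

vec[-1] = vec[3]+vec[3] = 1+1 = 2 → [4, 0, 4, 1, 2]
pop(2) removes 4 → [4, 0, 1, 2]
pop() removes 2 → [4, 0, 1]
insert 9 at 2 → [4, 0, 9, 1]
pop() removes 1 → [4, 0, 9]
append vec[2]+vec[0] = 9+4 = 13 → [4, 0, 9, 13]
vec[3] = vec[-1]-vec[3] = 13-13 = 0 → [4, 0, 9, 0]
append vec[3]+vec[-1] = 0+0 = 0 → [4, 0, 9, 0, 0]
vec[-3]-vec[-1] = 9-0 = 9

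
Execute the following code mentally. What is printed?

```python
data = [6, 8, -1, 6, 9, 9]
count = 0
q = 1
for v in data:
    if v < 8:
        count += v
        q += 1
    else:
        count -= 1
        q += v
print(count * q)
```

v=6: <8, count = 0+6 = 6; q=2
v=8: not <8, count = 6-1 = 5; q=10
v=-1: <8, count = 5+(-1) = 4; q=11
v=6: <8, count = 4+6 = 10; q=12
v=9: not <8, count = 10-1 = 9; q=21
v=9: not <8, count = 9-1 = 8; q=30
count*q = 8*30 = 240

240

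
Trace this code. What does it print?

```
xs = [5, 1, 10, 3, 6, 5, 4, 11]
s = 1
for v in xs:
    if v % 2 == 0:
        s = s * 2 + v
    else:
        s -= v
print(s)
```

-17

v=5: not even, s = 1-5 = -4
v=1: not even, s = (-4)-1 = -5
v=10: even, s = (-5)*2+10 = 0
v=3: not even, s = 0-3 = -3
v=6: even, s = (-3)*2+6 = 0
v=5: not even, s = 0-5 = -5
v=4: even, s = (-5)*2+4 = -6
v=11: not even, s = (-6)-11 = -17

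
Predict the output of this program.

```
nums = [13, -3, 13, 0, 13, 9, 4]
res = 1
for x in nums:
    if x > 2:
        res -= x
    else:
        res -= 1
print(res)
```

x=13: >2, res = 1-13 = -12
x=-3: not >2, res = (-12)-1 = -13
x=13: >2, res = (-13)-13 = -26
x=0: not >2, res = (-26)-1 = -27
x=13: >2, res = (-27)-13 = -40
x=9: >2, res = (-40)-9 = -49
x=4: >2, res = (-49)-4 = -53

-53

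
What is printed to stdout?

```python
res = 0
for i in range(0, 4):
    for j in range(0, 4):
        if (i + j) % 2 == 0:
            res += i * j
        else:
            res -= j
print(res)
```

8

i=0,j=0: even sum, res = 0+0 = 0
i=0,j=1: odd sum, res = 0-1 = -1
i=0,j=2: even sum, res = (-1)+0 = -1
i=0,j=3: odd sum, res = (-1)-3 = -4
i=1,j=0: odd sum, res = (-4)-0 = -4
i=1,j=1: even sum, res = (-4)+1 = -3
i=1,j=2: odd sum, res = (-3)-2 = -5
i=1,j=3: even sum, res = (-5)+3 = -2
i=2,j=0: even sum, res = (-2)+0 = -2
i=2,j=1: odd sum, res = (-2)-1 = -3
i=2,j=2: even sum, res = (-3)+4 = 1
i=2,j=3: odd sum, res = 1-3 = -2
i=3,j=0: odd sum, res = (-2)-0 = -2
i=3,j=1: even sum, res = (-2)+3 = 1
i=3,j=2: odd sum, res = 1-2 = -1
i=3,j=3: even sum, res = (-1)+9 = 8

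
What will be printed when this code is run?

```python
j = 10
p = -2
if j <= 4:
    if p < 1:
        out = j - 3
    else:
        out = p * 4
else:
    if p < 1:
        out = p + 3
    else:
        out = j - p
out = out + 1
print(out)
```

j=10, p=-2
j <= 4 is False; p < 1 is True
→ out = p + 3 = 1
out = 1+1 = 2

2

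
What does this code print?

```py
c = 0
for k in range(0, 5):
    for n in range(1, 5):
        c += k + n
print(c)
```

k=0,n=1: c = 0+1 = 1
k=0,n=2: c = 1+2 = 3
k=0,n=3: c = 3+3 = 6
k=0,n=4: c = 6+4 = 10
k=1,n=1: c = 10+2 = 12
k=1,n=2: c = 12+3 = 15
k=1,n=3: c = 15+4 = 19
k=1,n=4: c = 19+5 = 24
k=2,n=1: c = 24+3 = 27
k=2,n=2: c = 27+4 = 31
k=2,n=3: c = 31+5 = 36
k=2,n=4: c = 36+6 = 42
k=3,n=1: c = 42+4 = 46
k=3,n=2: c = 46+5 = 51
k=3,n=3: c = 51+6 = 57
k=3,n=4: c = 57+7 = 64
k=4,n=1: c = 64+5 = 69
k=4,n=2: c = 69+6 = 75
k=4,n=3: c = 75+7 = 82
k=4,n=4: c = 82+8 = 90

90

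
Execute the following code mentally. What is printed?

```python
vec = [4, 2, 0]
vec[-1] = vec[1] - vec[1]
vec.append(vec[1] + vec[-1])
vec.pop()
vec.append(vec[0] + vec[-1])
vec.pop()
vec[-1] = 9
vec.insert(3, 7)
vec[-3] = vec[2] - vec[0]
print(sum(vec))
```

25

vec[-1] = vec[1]-vec[1] = 2-2 = 0 → [4, 2, 0]
append vec[1]+vec[-1] = 2+0 = 2 → [4, 2, 0, 2]
pop() removes 2 → [4, 2, 0]
append vec[0]+vec[-1] = 4+0 = 4 → [4, 2, 0, 4]
pop() removes 4 → [4, 2, 0]
vec[-1] = 9 → [4, 2, 9]
insert 7 at 3 → [4, 2, 9, 7]
vec[-3] = vec[2]-vec[0] = 9-4 = 5 → [4, 5, 9, 7]
sum = 25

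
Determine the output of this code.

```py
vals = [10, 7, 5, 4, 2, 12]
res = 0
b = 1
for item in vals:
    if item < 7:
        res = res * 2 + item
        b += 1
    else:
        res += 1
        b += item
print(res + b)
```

80

item=10: not <7, res = 0+1 = 1; b=11
item=7: not <7, res = 1+1 = 2; b=18
item=5: <7, res = 2*2+5 = 9; b=19
item=4: <7, res = 9*2+4 = 22; b=20
item=2: <7, res = 22*2+2 = 46; b=21
item=12: not <7, res = 46+1 = 47; b=33
res+b = 47+33 = 80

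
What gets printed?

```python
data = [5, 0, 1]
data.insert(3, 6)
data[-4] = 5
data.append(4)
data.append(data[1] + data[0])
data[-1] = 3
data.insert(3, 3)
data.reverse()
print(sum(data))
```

22

insert 6 at 3 → [5, 0, 1, 6]
data[-4] = 5 → [5, 0, 1, 6]
append 4 → [5, 0, 1, 6, 4]
append data[1]+data[0] = 0+5 = 5 → [5, 0, 1, 6, 4, 5]
data[-1] = 3 → [5, 0, 1, 6, 4, 3]
insert 3 at 3 → [5, 0, 1, 3, 6, 4, 3]
reverse → [3, 4, 6, 3, 1, 0, 5]
sum = 22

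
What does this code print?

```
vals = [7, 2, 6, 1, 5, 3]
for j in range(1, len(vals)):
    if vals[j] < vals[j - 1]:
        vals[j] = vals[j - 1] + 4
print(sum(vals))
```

102

j=1: 2<7, vals[1] = 7+4 = 11 → [7, 11, 6, 1, 5, 3]
j=2: 6<11, vals[2] = 11+4 = 15 → [7, 11, 15, 1, 5, 3]
j=3: 1<15, vals[3] = 15+4 = 19 → [7, 11, 15, 19, 5, 3]
j=4: 5<19, vals[4] = 19+4 = 23 → [7, 11, 15, 19, 23, 3]
j=5: 3<23, vals[5] = 23+4 = 27 → [7, 11, 15, 19, 23, 27]
sum = 102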